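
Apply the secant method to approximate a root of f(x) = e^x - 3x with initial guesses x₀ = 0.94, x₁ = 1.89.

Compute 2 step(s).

f(x) = e^x - 3x
x₀ = 0.94, x₁ = 1.89

Secant formula: x_{n+1} = x_n - f(x_n)(x_n - x_{n-1})/(f(x_n) - f(x_{n-1}))

Iteration 1:
  f(0.940000) = -0.260019
  f(1.890000) = 0.949369
  x_2 = 1.890000 - 0.949369×(1.890000 - 0.940000)/(0.949369 - (-0.260019))
       = 1.144250
Iteration 2:
  f(1.890000) = 0.949369
  f(1.144250) = -0.292665
  x_3 = 1.144250 - (-0.292665)×(1.144250 - 1.890000)/(-0.292665 - 0.949369)
       = 1.319974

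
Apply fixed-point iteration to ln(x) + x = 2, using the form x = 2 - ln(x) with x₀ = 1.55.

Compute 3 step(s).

Equation: ln(x) + x = 2
Fixed-point form: x = 2 - ln(x)
x₀ = 1.55

x_1 = g(1.550000) = 1.561745
x_2 = g(1.561745) = 1.554196
x_3 = g(1.554196) = 1.559042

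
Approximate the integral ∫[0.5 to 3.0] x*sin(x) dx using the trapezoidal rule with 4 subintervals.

f(x) = x*sin(x)
a = 0.5, b = 3.0, n = 4
h = (b - a)/n = 0.625000

Trapezoidal rule: (h/2)[f(x₀) + 2f(x₁) + 2f(x₂) + ... + f(xₙ)]

x_0 = 0.5000, f(x_0) = 0.239713, coefficient = 1
x_1 = 1.1250, f(x_1) = 1.015051, coefficient = 2
x_2 = 1.7500, f(x_2) = 1.721975, coefficient = 2
x_3 = 2.3750, f(x_3) = 1.647502, coefficient = 2
x_4 = 3.0000, f(x_4) = 0.423360, coefficient = 1

I ≈ (0.625000/2) × 9.432130 = 2.947540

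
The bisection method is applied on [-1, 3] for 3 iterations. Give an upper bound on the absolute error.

Bisection error bound: |error| ≤ (b-a)/2^n
|error| ≤ (3 - (-1))/2^3 = 4/2^3
|error| ≤ 0.5000000000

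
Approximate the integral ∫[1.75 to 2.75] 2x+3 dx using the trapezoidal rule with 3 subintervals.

f(x) = 2x+3
a = 1.75, b = 2.75, n = 3
h = (b - a)/n = 0.333333

Trapezoidal rule: (h/2)[f(x₀) + 2f(x₁) + 2f(x₂) + ... + f(xₙ)]

x_0 = 1.7500, f(x_0) = 6.500000, coefficient = 1
x_1 = 2.0833, f(x_1) = 7.166667, coefficient = 2
x_2 = 2.4167, f(x_2) = 7.833333, coefficient = 2
x_3 = 2.7500, f(x_3) = 8.500000, coefficient = 1

I ≈ (0.333333/2) × 45.000000 = 7.500000
Exact value: 7.500000
Error: 0.000000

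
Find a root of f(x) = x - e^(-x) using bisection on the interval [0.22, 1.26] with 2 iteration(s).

f(x) = x - e^(-x)
Initial interval: [0.22, 1.26]

Iteration 1:
  c_1 = (0.220000 + 1.260000)/2 = 0.740000
  f(c_1) = f(0.740000) = 0.262886
  f(a) × f(c) < 0, new interval: [0.220000, 0.740000]
Iteration 2:
  c_2 = (0.220000 + 0.740000)/2 = 0.480000
  f(c_2) = f(0.480000) = -0.138783
  f(a) × f(c) ≥ 0, new interval: [0.480000, 0.740000]

After 2 iteration(s), the approximation is c_2 = 0.480000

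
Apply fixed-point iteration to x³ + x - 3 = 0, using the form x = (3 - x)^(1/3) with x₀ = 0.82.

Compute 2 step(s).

Equation: x³ + x - 3 = 0
Fixed-point form: x = (3 - x)^(1/3)
x₀ = 0.82

x_1 = g(0.820000) = 1.296638
x_2 = g(1.296638) = 1.194269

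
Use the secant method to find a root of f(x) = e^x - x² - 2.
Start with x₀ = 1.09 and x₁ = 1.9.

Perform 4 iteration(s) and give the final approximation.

f(x) = e^x - x² - 2
x₀ = 1.09, x₁ = 1.9

Secant formula: x_{n+1} = x_n - f(x_n)(x_n - x_{n-1})/(f(x_n) - f(x_{n-1}))

Iteration 1:
  f(1.090000) = -0.213826
  f(1.900000) = 1.075894
  x_2 = 1.900000 - 1.075894×(1.900000 - 1.090000)/(1.075894 - (-0.213826))
       = 1.224292
Iteration 2:
  f(1.900000) = 1.075894
  f(1.224292) = -0.097134
  x_3 = 1.224292 - (-0.097134)×(1.224292 - 1.900000)/(-0.097134 - 1.075894)
       = 1.280245
Iteration 3:
  f(1.224292) = -0.097134
  f(1.280245) = -0.041506
  x_4 = 1.280245 - (-0.041506)×(1.280245 - 1.224292)/(-0.041506 - (-0.097134))
       = 1.321994
Iteration 4:
  f(1.280245) = -0.041506
  f(1.321994) = 0.003225
  x_5 = 1.321994 - 0.003225×(1.321994 - 1.280245)/(0.003225 - (-0.041506))
       = 1.318984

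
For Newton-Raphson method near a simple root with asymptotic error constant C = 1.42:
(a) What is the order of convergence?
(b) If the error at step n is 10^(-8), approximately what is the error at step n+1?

(a) Newton-Raphson has quadratic (order 2) convergence near simple roots.
    This means |e_{n+1}| ≈ C|e_n|².

(b) With |e_n| = 10^(-8) and C = 1.42:
    |e_{n+1}| ≈ 1.42 × (10^(-8))² = 1.42 × 10^(-16)

(a) 2 (quadratic); (b) |e_{n+1}| ≈ 1.420e-16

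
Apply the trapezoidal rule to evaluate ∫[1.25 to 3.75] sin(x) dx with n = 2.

f(x) = sin(x)
a = 1.25, b = 3.75, n = 2
h = (b - a)/n = 1.250000

Trapezoidal rule: (h/2)[f(x₀) + 2f(x₁) + 2f(x₂) + ... + f(xₙ)]

x_0 = 1.2500, f(x_0) = 0.948985, coefficient = 1
x_1 = 2.5000, f(x_1) = 0.598472, coefficient = 2
x_2 = 3.7500, f(x_2) = -0.571561, coefficient = 1

I ≈ (1.250000/2) × 1.574368 = 0.983980
Exact value: 1.135882
Error: 0.151902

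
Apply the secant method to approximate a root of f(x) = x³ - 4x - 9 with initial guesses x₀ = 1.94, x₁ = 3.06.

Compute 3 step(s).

f(x) = x³ - 4x - 9
x₀ = 1.94, x₁ = 3.06

Secant formula: x_{n+1} = x_n - f(x_n)(x_n - x_{n-1})/(f(x_n) - f(x_{n-1}))

Iteration 1:
  f(1.940000) = -9.458616
  f(3.060000) = 7.412616
  x_2 = 3.060000 - 7.412616×(3.060000 - 1.940000)/(7.412616 - (-9.458616))
       = 2.567912
Iteration 2:
  f(3.060000) = 7.412616
  f(2.567912) = -2.338394
  x_3 = 2.567912 - (-2.338394)×(2.567912 - 3.060000)/(-2.338394 - 7.412616)
       = 2.685920
Iteration 3:
  f(2.567912) = -2.338394
  f(2.685920) = -0.367009
  x_4 = 2.685920 - (-0.367009)×(2.685920 - 2.567912)/(-0.367009 - (-2.338394))
       = 2.707889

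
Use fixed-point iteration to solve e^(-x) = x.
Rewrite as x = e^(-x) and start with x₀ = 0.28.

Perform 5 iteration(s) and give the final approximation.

Equation: e^(-x) = x
Fixed-point form: x = e^(-x)
x₀ = 0.28

x_1 = g(0.280000) = 0.755784
x_2 = g(0.755784) = 0.469642
x_3 = g(0.469642) = 0.625226
x_4 = g(0.625226) = 0.535141
x_5 = g(0.535141) = 0.585587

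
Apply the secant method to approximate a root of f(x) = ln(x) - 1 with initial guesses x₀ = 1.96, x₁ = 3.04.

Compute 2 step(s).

f(x) = ln(x) - 1
x₀ = 1.96, x₁ = 3.04

Secant formula: x_{n+1} = x_n - f(x_n)(x_n - x_{n-1})/(f(x_n) - f(x_{n-1}))

Iteration 1:
  f(1.960000) = -0.327056
  f(3.040000) = 0.111858
  x_2 = 3.040000 - 0.111858×(3.040000 - 1.960000)/(0.111858 - (-0.327056))
       = 2.764761
Iteration 2:
  f(3.040000) = 0.111858
  f(2.764761) = 0.016954
  x_3 = 2.764761 - 0.016954×(2.764761 - 3.040000)/(0.016954 - 0.111858)
       = 2.715590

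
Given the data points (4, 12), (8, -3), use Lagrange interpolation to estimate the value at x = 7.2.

Lagrange interpolation formula:
P(x) = Σ yᵢ × Lᵢ(x)
where Lᵢ(x) = Π_{j≠i} (x - xⱼ)/(xᵢ - xⱼ)

L_0(7.2) = (7.2 - 8)/(4 - 8) = 0.200000
L_1(7.2) = (7.2 - 4)/(8 - 4) = 0.800000

P(7.2) = 12×L_0(7.2) + (-3)×L_1(7.2)
P(7.2) = 0.000000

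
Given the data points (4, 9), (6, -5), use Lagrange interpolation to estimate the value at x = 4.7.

Lagrange interpolation formula:
P(x) = Σ yᵢ × Lᵢ(x)
where Lᵢ(x) = Π_{j≠i} (x - xⱼ)/(xᵢ - xⱼ)

L_0(4.7) = (4.7 - 6)/(4 - 6) = 0.650000
L_1(4.7) = (4.7 - 4)/(6 - 4) = 0.350000

P(4.7) = 9×L_0(4.7) + (-5)×L_1(4.7)
P(4.7) = 4.100000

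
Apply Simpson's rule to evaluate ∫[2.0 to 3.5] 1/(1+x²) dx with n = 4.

f(x) = 1/(1+x²)
a = 2.0, b = 3.5, n = 4
h = (b - a)/n = 0.375000

Simpson's rule: (h/3)[f(x₀) + 4f(x₁) + 2f(x₂) + ... + f(xₙ)]

x_0 = 2.0000, f(x_0) = 0.200000, coefficient = 1
x_1 = 2.3750, f(x_1) = 0.150588, coefficient = 4
x_2 = 2.7500, f(x_2) = 0.116788, coefficient = 2
x_3 = 3.1250, f(x_3) = 0.092888, coefficient = 4
x_4 = 3.5000, f(x_4) = 0.075472, coefficient = 1

I ≈ (0.375000/3) × 1.482954 = 0.185369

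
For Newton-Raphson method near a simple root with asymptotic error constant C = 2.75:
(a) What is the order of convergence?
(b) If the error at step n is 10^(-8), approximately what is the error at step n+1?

(a) Newton-Raphson has quadratic (order 2) convergence near simple roots.
    This means |e_{n+1}| ≈ C|e_n|².

(b) With |e_n| = 10^(-8) and C = 2.75:
    |e_{n+1}| ≈ 2.75 × (10^(-8))² = 2.75 × 10^(-16)

(a) 2 (quadratic); (b) |e_{n+1}| ≈ 2.750e-16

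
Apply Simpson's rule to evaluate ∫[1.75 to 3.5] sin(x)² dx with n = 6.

f(x) = sin(x)²
a = 1.75, b = 3.5, n = 6
h = (b - a)/n = 0.291667

Simpson's rule: (h/3)[f(x₀) + 4f(x₁) + 2f(x₂) + ... + f(xₙ)]

x_0 = 1.7500, f(x_0) = 0.968228, coefficient = 1
x_1 = 2.0417, f(x_1) = 0.794191, coefficient = 4
x_2 = 2.3333, f(x_2) = 0.522853, coefficient = 2
x_3 = 2.6250, f(x_3) = 0.243957, coefficient = 4
x_4 = 2.9167, f(x_4) = 0.049744, coefficient = 2
x_5 = 3.2083, f(x_5) = 0.004448, coefficient = 4
x_6 = 3.5000, f(x_6) = 0.123049, coefficient = 1

I ≈ (0.291667/3) × 6.406855 = 0.622889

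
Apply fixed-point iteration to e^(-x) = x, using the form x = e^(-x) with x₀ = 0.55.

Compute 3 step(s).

Equation: e^(-x) = x
Fixed-point form: x = e^(-x)
x₀ = 0.55

x_1 = g(0.550000) = 0.576950
x_2 = g(0.576950) = 0.561609
x_3 = g(0.561609) = 0.570291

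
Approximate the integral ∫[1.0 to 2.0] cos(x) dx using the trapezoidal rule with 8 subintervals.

f(x) = cos(x)
a = 1.0, b = 2.0, n = 8
h = (b - a)/n = 0.125000

Trapezoidal rule: (h/2)[f(x₀) + 2f(x₁) + 2f(x₂) + ... + f(xₙ)]

x_0 = 1.0000, f(x_0) = 0.540302, coefficient = 1
x_1 = 1.1250, f(x_1) = 0.431177, coefficient = 2
x_2 = 1.2500, f(x_2) = 0.315322, coefficient = 2
x_3 = 1.3750, f(x_3) = 0.194548, coefficient = 2
x_4 = 1.5000, f(x_4) = 0.070737, coefficient = 2
x_5 = 1.6250, f(x_5) = -0.054177, coefficient = 2
x_6 = 1.7500, f(x_6) = -0.178246, coefficient = 2
x_7 = 1.8750, f(x_7) = -0.299534, coefficient = 2
x_8 = 2.0000, f(x_8) = -0.416147, coefficient = 1

I ≈ (0.125000/2) × 1.083810 = 0.067738
Exact value: 0.067826
Error: 0.000088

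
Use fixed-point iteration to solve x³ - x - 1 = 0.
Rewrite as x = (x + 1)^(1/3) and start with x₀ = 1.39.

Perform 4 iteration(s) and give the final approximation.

Equation: x³ - x - 1 = 0
Fixed-point form: x = (x + 1)^(1/3)
x₀ = 1.39

x_1 = g(1.390000) = 1.337004
x_2 = g(1.337004) = 1.327048
x_3 = g(1.327048) = 1.325160
x_4 = g(1.325160) = 1.324802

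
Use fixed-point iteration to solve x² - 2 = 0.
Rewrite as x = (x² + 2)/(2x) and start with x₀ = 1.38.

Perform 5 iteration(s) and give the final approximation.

Equation: x² - 2 = 0
Fixed-point form: x = (x² + 2)/(2x)
x₀ = 1.38

x_1 = g(1.380000) = 1.414638
x_2 = g(1.414638) = 1.414214
x_3 = g(1.414214) = 1.414214
x_4 = g(1.414214) = 1.414214
x_5 = g(1.414214) = 1.414214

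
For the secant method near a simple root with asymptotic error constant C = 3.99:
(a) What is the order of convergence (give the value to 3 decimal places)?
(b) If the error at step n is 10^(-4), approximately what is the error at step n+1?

(a) Secant method has superlinear convergence with order φ = (1+√5)/2 ≈ 1.618.
    This means |e_{n+1}| ≈ C|e_n|^1.618.

(b) With |e_n| = 10^(-4) and C = 3.99:
    |e_{n+1}| ≈ 3.99 × (10^(-4))^1.618 = 3.99 × 10^(-6.47)

(a) ≈ 1.618 (golden ratio); (b) |e_{n+1}| ≈ 1.345e-06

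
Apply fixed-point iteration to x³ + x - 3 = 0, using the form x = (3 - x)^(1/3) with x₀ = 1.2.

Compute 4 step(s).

Equation: x³ + x - 3 = 0
Fixed-point form: x = (3 - x)^(1/3)
x₀ = 1.2

x_1 = g(1.200000) = 1.216440
x_2 = g(1.216440) = 1.212726
x_3 = g(1.212726) = 1.213567
x_4 = g(1.213567) = 1.213377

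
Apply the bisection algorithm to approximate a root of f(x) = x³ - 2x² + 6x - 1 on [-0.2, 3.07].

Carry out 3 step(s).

f(x) = x³ - 2x² + 6x - 1
Initial interval: [-0.2, 3.07]

Iteration 1:
  c_1 = (-0.200000 + 3.070000)/2 = 1.435000
  f(c_1) = f(1.435000) = 6.446538
  f(a) × f(c) < 0, new interval: [-0.200000, 1.435000]
Iteration 2:
  c_2 = (-0.200000 + 1.435000)/2 = 0.617500
  f(c_2) = f(0.617500) = 2.177844
  f(a) × f(c) < 0, new interval: [-0.200000, 0.617500]
Iteration 3:
  c_3 = (-0.200000 + 0.617500)/2 = 0.208750
  f(c_3) = f(0.208750) = 0.174443
  f(a) × f(c) < 0, new interval: [-0.200000, 0.208750]

After 3 iteration(s), the approximation is c_3 = 0.208750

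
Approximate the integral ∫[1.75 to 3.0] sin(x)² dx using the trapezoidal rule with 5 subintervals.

f(x) = sin(x)²
a = 1.75, b = 3.0, n = 5
h = (b - a)/n = 0.250000

Trapezoidal rule: (h/2)[f(x₀) + 2f(x₁) + 2f(x₂) + ... + f(xₙ)]

x_0 = 1.7500, f(x_0) = 0.968228, coefficient = 1
x_1 = 2.0000, f(x_1) = 0.826822, coefficient = 2
x_2 = 2.2500, f(x_2) = 0.605398, coefficient = 2
x_3 = 2.5000, f(x_3) = 0.358169, coefficient = 2
x_4 = 2.7500, f(x_4) = 0.145665, coefficient = 2
x_5 = 3.0000, f(x_5) = 0.019915, coefficient = 1

I ≈ (0.250000/2) × 4.860251 = 0.607531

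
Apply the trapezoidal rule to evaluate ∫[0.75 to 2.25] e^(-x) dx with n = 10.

f(x) = e^(-x)
a = 0.75, b = 2.25, n = 10
h = (b - a)/n = 0.150000

Trapezoidal rule: (h/2)[f(x₀) + 2f(x₁) + 2f(x₂) + ... + f(xₙ)]

x_0 = 0.7500, f(x_0) = 0.472367, coefficient = 1
x_1 = 0.9000, f(x_1) = 0.406570, coefficient = 2
x_2 = 1.0500, f(x_2) = 0.349938, coefficient = 2
x_3 = 1.2000, f(x_3) = 0.301194, coefficient = 2
x_4 = 1.3500, f(x_4) = 0.259240, coefficient = 2
x_5 = 1.5000, f(x_5) = 0.223130, coefficient = 2
x_6 = 1.6500, f(x_6) = 0.192050, coefficient = 2
x_7 = 1.8000, f(x_7) = 0.165299, coefficient = 2
x_8 = 1.9500, f(x_8) = 0.142274, coefficient = 2
x_9 = 2.1000, f(x_9) = 0.122456, coefficient = 2
x_10 = 2.2500, f(x_10) = 0.105399, coefficient = 1

I ≈ (0.150000/2) × 4.902068 = 0.367655
Exact value: 0.366967
Error: 0.000688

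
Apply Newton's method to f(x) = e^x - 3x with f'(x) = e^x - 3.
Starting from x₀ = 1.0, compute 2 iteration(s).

f(x) = e^x - 3x
f'(x) = e^x - 3
x₀ = 1.0

Newton-Raphson formula: x_{n+1} = x_n - f(x_n)/f'(x_n)

Iteration 1:
  f(1.000000) = -0.281718
  f'(1.000000) = -0.281718
  x_1 = 1.000000 - (-0.281718)/(-0.281718) = 0.000000
Iteration 2:
  f(0.000000) = 1.000000
  f'(0.000000) = -2.000000
  x_2 = 0.000000 - 1.000000/(-2.000000) = 0.500000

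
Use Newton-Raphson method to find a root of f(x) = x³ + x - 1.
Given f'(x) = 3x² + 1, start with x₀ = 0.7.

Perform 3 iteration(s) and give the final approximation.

f(x) = x³ + x - 1
f'(x) = 3x² + 1
x₀ = 0.7

Newton-Raphson formula: x_{n+1} = x_n - f(x_n)/f'(x_n)

Iteration 1:
  f(0.700000) = 0.043000
  f'(0.700000) = 2.470000
  x_1 = 0.700000 - 0.043000/2.470000 = 0.682591
Iteration 2:
  f(0.682591) = 0.000631
  f'(0.682591) = 2.397792
  x_2 = 0.682591 - 0.000631/2.397792 = 0.682328
Iteration 3:
  f(0.682328) = 0.000000
  f'(0.682328) = 2.396714
  x_3 = 0.682328 - 0.000000/2.396714 = 0.682328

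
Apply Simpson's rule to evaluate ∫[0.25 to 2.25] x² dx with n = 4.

f(x) = x²
a = 0.25, b = 2.25, n = 4
h = (b - a)/n = 0.500000

Simpson's rule: (h/3)[f(x₀) + 4f(x₁) + 2f(x₂) + ... + f(xₙ)]

x_0 = 0.2500, f(x_0) = 0.062500, coefficient = 1
x_1 = 0.7500, f(x_1) = 0.562500, coefficient = 4
x_2 = 1.2500, f(x_2) = 1.562500, coefficient = 2
x_3 = 1.7500, f(x_3) = 3.062500, coefficient = 4
x_4 = 2.2500, f(x_4) = 5.062500, coefficient = 1

I ≈ (0.500000/3) × 22.750000 = 3.791667
Exact value: 3.791667
Error: 0.000000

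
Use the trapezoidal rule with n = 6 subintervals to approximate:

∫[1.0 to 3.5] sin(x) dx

f(x) = sin(x)
a = 1.0, b = 3.5, n = 6
h = (b - a)/n = 0.416667

Trapezoidal rule: (h/2)[f(x₀) + 2f(x₁) + 2f(x₂) + ... + f(xₙ)]

x_0 = 1.0000, f(x_0) = 0.841471, coefficient = 1
x_1 = 1.4167, f(x_1) = 0.988146, coefficient = 2
x_2 = 1.8333, f(x_2) = 0.965735, coefficient = 2
x_3 = 2.2500, f(x_3) = 0.778073, coefficient = 2
x_4 = 2.6667, f(x_4) = 0.457273, coefficient = 2
x_5 = 3.0833, f(x_5) = 0.058226, coefficient = 2
x_6 = 3.5000, f(x_6) = -0.350783, coefficient = 1

I ≈ (0.416667/2) × 6.985592 = 1.455332
Exact value: 1.476759
Error: 0.021427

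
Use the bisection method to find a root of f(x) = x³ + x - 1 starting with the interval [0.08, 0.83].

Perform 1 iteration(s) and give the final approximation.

f(x) = x³ + x - 1
Initial interval: [0.08, 0.83]

Iteration 1:
  c_1 = (0.080000 + 0.830000)/2 = 0.455000
  f(c_1) = f(0.455000) = -0.450804
  f(a) × f(c) ≥ 0, new interval: [0.455000, 0.830000]

After 1 iteration(s), the approximation is c_1 = 0.455000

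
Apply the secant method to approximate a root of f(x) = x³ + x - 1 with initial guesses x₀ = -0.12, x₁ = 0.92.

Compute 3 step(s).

f(x) = x³ + x - 1
x₀ = -0.12, x₁ = 0.92

Secant formula: x_{n+1} = x_n - f(x_n)(x_n - x_{n-1})/(f(x_n) - f(x_{n-1}))

Iteration 1:
  f(-0.120000) = -1.121728
  f(0.920000) = 0.698688
  x_2 = 0.920000 - 0.698688×(0.920000 - (-0.120000))/(0.698688 - (-1.121728))
       = 0.520841
Iteration 2:
  f(0.920000) = 0.698688
  f(0.520841) = -0.337868
  x_3 = 0.520841 - (-0.337868)×(0.520841 - 0.920000)/(-0.337868 - 0.698688)
       = 0.650948
Iteration 3:
  f(0.520841) = -0.337868
  f(0.650948) = -0.073224
  x_4 = 0.650948 - (-0.073224)×(0.650948 - 0.520841)/(-0.073224 - (-0.337868))
       = 0.686947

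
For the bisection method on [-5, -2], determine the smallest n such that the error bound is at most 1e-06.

We need (b-a)/2^n ≤ 1e-06
(-2 - (-5))/2^n ≤ 1e-06
3/2^n ≤ 1e-06
2^n ≥ 3000000
n ≥ log₂(3000000) = 21.52
n ≥ 22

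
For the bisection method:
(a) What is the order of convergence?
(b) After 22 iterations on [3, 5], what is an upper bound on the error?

(a) Bisection has linear (order 1) convergence; the error is halved each step.

(b) Error bound = (b-a)/2^n = (5 - 3)/2^{22}
    = 2/2^{22}

(a) 1 (linear); (b) error ≤ 4.77e-07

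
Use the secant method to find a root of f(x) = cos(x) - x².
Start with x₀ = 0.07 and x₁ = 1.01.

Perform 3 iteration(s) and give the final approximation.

f(x) = cos(x) - x²
x₀ = 0.07, x₁ = 1.01

Secant formula: x_{n+1} = x_n - f(x_n)(x_n - x_{n-1})/(f(x_n) - f(x_{n-1}))

Iteration 1:
  f(0.070000) = 0.992651
  f(1.010000) = -0.488239
  x_2 = 1.010000 - (-0.488239)×(1.010000 - 0.070000)/(-0.488239 - 0.992651)
       = 0.700089
Iteration 2:
  f(1.010000) = -0.488239
  f(0.700089) = 0.274661
  x_3 = 0.700089 - 0.274661×(0.700089 - 1.010000)/(0.274661 - (-0.488239))
       = 0.811664
Iteration 3:
  f(0.700089) = 0.274661
  f(0.811664) = 0.029495
  x_4 = 0.811664 - 0.029495×(0.811664 - 0.700089)/(0.029495 - 0.274661)
       = 0.825087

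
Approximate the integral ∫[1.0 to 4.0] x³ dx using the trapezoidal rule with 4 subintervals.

f(x) = x³
a = 1.0, b = 4.0, n = 4
h = (b - a)/n = 0.750000

Trapezoidal rule: (h/2)[f(x₀) + 2f(x₁) + 2f(x₂) + ... + f(xₙ)]

x_0 = 1.0000, f(x_0) = 1.000000, coefficient = 1
x_1 = 1.7500, f(x_1) = 5.359375, coefficient = 2
x_2 = 2.5000, f(x_2) = 15.625000, coefficient = 2
x_3 = 3.2500, f(x_3) = 34.328125, coefficient = 2
x_4 = 4.0000, f(x_4) = 64.000000, coefficient = 1

I ≈ (0.750000/2) × 175.625000 = 65.859375
Exact value: 63.750000
Error: 2.109375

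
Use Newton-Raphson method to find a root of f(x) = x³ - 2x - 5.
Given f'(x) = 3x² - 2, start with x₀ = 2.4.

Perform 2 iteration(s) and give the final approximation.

f(x) = x³ - 2x - 5
f'(x) = 3x² - 2
x₀ = 2.4

Newton-Raphson formula: x_{n+1} = x_n - f(x_n)/f'(x_n)

Iteration 1:
  f(2.400000) = 4.024000
  f'(2.400000) = 15.280000
  x_1 = 2.400000 - 4.024000/15.280000 = 2.136649
Iteration 2:
  f(2.136649) = 0.481082
  f'(2.136649) = 11.695810
  x_2 = 2.136649 - 0.481082/11.695810 = 2.095516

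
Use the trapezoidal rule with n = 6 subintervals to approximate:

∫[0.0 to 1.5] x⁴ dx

f(x) = x⁴
a = 0.0, b = 1.5, n = 6
h = (b - a)/n = 0.250000

Trapezoidal rule: (h/2)[f(x₀) + 2f(x₁) + 2f(x₂) + ... + f(xₙ)]

x_0 = 0.0000, f(x_0) = 0.000000, coefficient = 1
x_1 = 0.2500, f(x_1) = 0.003906, coefficient = 2
x_2 = 0.5000, f(x_2) = 0.062500, coefficient = 2
x_3 = 0.7500, f(x_3) = 0.316406, coefficient = 2
x_4 = 1.0000, f(x_4) = 1.000000, coefficient = 2
x_5 = 1.2500, f(x_5) = 2.441406, coefficient = 2
x_6 = 1.5000, f(x_6) = 5.062500, coefficient = 1

I ≈ (0.250000/2) × 12.710938 = 1.588867
Exact value: 1.518750
Error: 0.070117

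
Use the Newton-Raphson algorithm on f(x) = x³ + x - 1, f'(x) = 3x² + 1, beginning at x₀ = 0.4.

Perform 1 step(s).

f(x) = x³ + x - 1
f'(x) = 3x² + 1
x₀ = 0.4

Newton-Raphson formula: x_{n+1} = x_n - f(x_n)/f'(x_n)

Iteration 1:
  f(0.400000) = -0.536000
  f'(0.400000) = 1.480000
  x_1 = 0.400000 - (-0.536000)/1.480000 = 0.762162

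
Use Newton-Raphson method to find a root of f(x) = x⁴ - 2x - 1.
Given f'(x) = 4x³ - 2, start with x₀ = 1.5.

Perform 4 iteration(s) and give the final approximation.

f(x) = x⁴ - 2x - 1
f'(x) = 4x³ - 2
x₀ = 1.5

Newton-Raphson formula: x_{n+1} = x_n - f(x_n)/f'(x_n)

Iteration 1:
  f(1.500000) = 1.062500
  f'(1.500000) = 11.500000
  x_1 = 1.500000 - 1.062500/11.500000 = 1.407609
Iteration 2:
  f(1.407609) = 0.110579
  f'(1.407609) = 9.155931
  x_2 = 1.407609 - 0.110579/9.155931 = 1.395531
Iteration 3:
  f(1.395531) = 0.001724
  f'(1.395531) = 8.871234
  x_3 = 1.395531 - 0.001724/8.871234 = 1.395337
Iteration 4:
  f(1.395337) = 0.000000
  f'(1.395337) = 8.866692
  x_4 = 1.395337 - 0.000000/8.866692 = 1.395337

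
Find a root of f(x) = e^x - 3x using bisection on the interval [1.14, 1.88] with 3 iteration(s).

f(x) = e^x - 3x
Initial interval: [1.14, 1.88]

Iteration 1:
  c_1 = (1.140000 + 1.880000)/2 = 1.510000
  f(c_1) = f(1.510000) = -0.003269
  f(a) × f(c) ≥ 0, new interval: [1.510000, 1.880000]
Iteration 2:
  c_2 = (1.510000 + 1.880000)/2 = 1.695000
  f(c_2) = f(1.695000) = 0.361646
  f(a) × f(c) < 0, new interval: [1.510000, 1.695000]
Iteration 3:
  c_3 = (1.510000 + 1.695000)/2 = 1.602500
  f(c_3) = f(1.602500) = 0.157930
  f(a) × f(c) < 0, new interval: [1.510000, 1.602500]

After 3 iteration(s), the approximation is c_3 = 1.602500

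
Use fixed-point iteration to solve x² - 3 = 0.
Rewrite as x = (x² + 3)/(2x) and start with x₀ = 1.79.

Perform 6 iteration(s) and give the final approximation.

Equation: x² - 3 = 0
Fixed-point form: x = (x² + 3)/(2x)
x₀ = 1.79

x_1 = g(1.790000) = 1.732989
x_2 = g(1.732989) = 1.732051
x_3 = g(1.732051) = 1.732051
x_4 = g(1.732051) = 1.732051
x_5 = g(1.732051) = 1.732051
x_6 = g(1.732051) = 1.732051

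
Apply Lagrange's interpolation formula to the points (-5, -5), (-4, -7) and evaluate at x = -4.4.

Lagrange interpolation formula:
P(x) = Σ yᵢ × Lᵢ(x)
where Lᵢ(x) = Π_{j≠i} (x - xⱼ)/(xᵢ - xⱼ)

L_0(-4.4) = (-4.4 - (-4))/(-5 - (-4)) = 0.400000
L_1(-4.4) = (-4.4 - (-5))/(-4 - (-5)) = 0.600000

P(-4.4) = (-5)×L_0(-4.4) + (-7)×L_1(-4.4)
P(-4.4) = -6.200000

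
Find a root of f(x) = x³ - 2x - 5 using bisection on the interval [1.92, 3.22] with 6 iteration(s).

f(x) = x³ - 2x - 5
Initial interval: [1.92, 3.22]

Iteration 1:
  c_1 = (1.920000 + 3.220000)/2 = 2.570000
  f(c_1) = f(2.570000) = 6.834593
  f(a) × f(c) < 0, new interval: [1.920000, 2.570000]
Iteration 2:
  c_2 = (1.920000 + 2.570000)/2 = 2.245000
  f(c_2) = f(2.245000) = 1.824856
  f(a) × f(c) < 0, new interval: [1.920000, 2.245000]
Iteration 3:
  c_3 = (1.920000 + 2.245000)/2 = 2.082500
  f(c_3) = f(2.082500) = -0.133601
  f(a) × f(c) ≥ 0, new interval: [2.082500, 2.245000]
Iteration 4:
  c_4 = (2.082500 + 2.245000)/2 = 2.163750
  f(c_4) = f(2.163750) = 0.802775
  f(a) × f(c) < 0, new interval: [2.082500, 2.163750]
Iteration 5:
  c_5 = (2.082500 + 2.163750)/2 = 2.123125
  f(c_5) = f(2.123125) = 0.324075
  f(a) × f(c) < 0, new interval: [2.082500, 2.123125]
Iteration 6:
  c_6 = (2.082500 + 2.123125)/2 = 2.102812
  f(c_6) = f(2.102812) = 0.092634
  f(a) × f(c) < 0, new interval: [2.082500, 2.102812]

After 6 iteration(s), the approximation is c_6 = 2.102812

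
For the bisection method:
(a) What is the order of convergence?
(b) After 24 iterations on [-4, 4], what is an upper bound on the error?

(a) Bisection has linear (order 1) convergence; the error is halved each step.

(b) Error bound = (b-a)/2^n = (4 - (-4))/2^{24}
    = 8/2^{24}

(a) 1 (linear); (b) error ≤ 4.77e-07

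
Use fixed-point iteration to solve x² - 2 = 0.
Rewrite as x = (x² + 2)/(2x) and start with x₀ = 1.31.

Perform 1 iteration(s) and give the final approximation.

Equation: x² - 2 = 0
Fixed-point form: x = (x² + 2)/(2x)
x₀ = 1.31

x_1 = g(1.310000) = 1.418359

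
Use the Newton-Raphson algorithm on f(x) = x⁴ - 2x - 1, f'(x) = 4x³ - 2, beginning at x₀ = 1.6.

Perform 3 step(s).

f(x) = x⁴ - 2x - 1
f'(x) = 4x³ - 2
x₀ = 1.6

Newton-Raphson formula: x_{n+1} = x_n - f(x_n)/f'(x_n)

Iteration 1:
  f(1.600000) = 2.353600
  f'(1.600000) = 14.384000
  x_1 = 1.600000 - 2.353600/14.384000 = 1.436374
Iteration 2:
  f(1.436374) = 0.383921
  f'(1.436374) = 9.853930
  x_2 = 1.436374 - 0.383921/9.853930 = 1.397413
Iteration 3:
  f(1.397413) = 0.018454
  f'(1.397413) = 8.915255
  x_3 = 1.397413 - 0.018454/8.915255 = 1.395343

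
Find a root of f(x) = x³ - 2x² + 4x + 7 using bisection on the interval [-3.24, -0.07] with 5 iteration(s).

f(x) = x³ - 2x² + 4x + 7
Initial interval: [-3.24, -0.07]

Iteration 1:
  c_1 = (-3.240000 + (-0.070000))/2 = -1.655000
  f(c_1) = f(-1.655000) = -9.631136
  f(a) × f(c) ≥ 0, new interval: [-1.655000, -0.070000]
Iteration 2:
  c_2 = (-1.655000 + (-0.070000))/2 = -0.862500
  f(c_2) = f(-0.862500) = 1.420568
  f(a) × f(c) < 0, new interval: [-1.655000, -0.862500]
Iteration 3:
  c_3 = (-1.655000 + (-0.862500))/2 = -1.258750
  f(c_3) = f(-1.258750) = -3.198332
  f(a) × f(c) ≥ 0, new interval: [-1.258750, -0.862500]
Iteration 4:
  c_4 = (-1.258750 + (-0.862500))/2 = -1.060625
  f(c_4) = f(-1.060625) = -0.685475
  f(a) × f(c) ≥ 0, new interval: [-1.060625, -0.862500]
Iteration 5:
  c_5 = (-1.060625 + (-0.862500))/2 = -0.961562
  f(c_5) = f(-0.961562) = 0.415482
  f(a) × f(c) < 0, new interval: [-1.060625, -0.961562]

After 5 iteration(s), the approximation is c_5 = -0.961562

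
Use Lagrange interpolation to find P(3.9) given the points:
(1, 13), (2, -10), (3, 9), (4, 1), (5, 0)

Lagrange interpolation formula:
P(x) = Σ yᵢ × Lᵢ(x)
where Lᵢ(x) = Π_{j≠i} (x - xⱼ)/(xᵢ - xⱼ)

L_0(3.9) = (3.9 - 2)/(1 - 2) × (3.9 - 3)/(1 - 3) × (3.9 - 4)/(1 - 4) × (3.9 - 5)/(1 - 5) = 0.007838
L_1(3.9) = (3.9 - 1)/(2 - 1) × (3.9 - 3)/(2 - 3) × (3.9 - 4)/(2 - 4) × (3.9 - 5)/(2 - 5) = -0.047850
L_2(3.9) = (3.9 - 1)/(3 - 1) × (3.9 - 2)/(3 - 2) × (3.9 - 4)/(3 - 4) × (3.9 - 5)/(3 - 5) = 0.151525
L_3(3.9) = (3.9 - 1)/(4 - 1) × (3.9 - 2)/(4 - 2) × (3.9 - 3)/(4 - 3) × (3.9 - 5)/(4 - 5) = 0.909150
L_4(3.9) = (3.9 - 1)/(5 - 1) × (3.9 - 2)/(5 - 2) × (3.9 - 3)/(5 - 3) × (3.9 - 4)/(5 - 4) = -0.020663

P(3.9) = 13×L_0(3.9) + (-10)×L_1(3.9) + 9×L_2(3.9) + 1×L_3(3.9) + 0×L_4(3.9)
P(3.9) = 2.853263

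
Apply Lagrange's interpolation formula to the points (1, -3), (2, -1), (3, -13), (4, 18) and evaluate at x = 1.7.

Lagrange interpolation formula:
P(x) = Σ yᵢ × Lᵢ(x)
where Lᵢ(x) = Π_{j≠i} (x - xⱼ)/(xᵢ - xⱼ)

L_0(1.7) = (1.7 - 2)/(1 - 2) × (1.7 - 3)/(1 - 3) × (1.7 - 4)/(1 - 4) = 0.149500
L_1(1.7) = (1.7 - 1)/(2 - 1) × (1.7 - 3)/(2 - 3) × (1.7 - 4)/(2 - 4) = 1.046500
L_2(1.7) = (1.7 - 1)/(3 - 1) × (1.7 - 2)/(3 - 2) × (1.7 - 4)/(3 - 4) = -0.241500
L_3(1.7) = (1.7 - 1)/(4 - 1) × (1.7 - 2)/(4 - 2) × (1.7 - 3)/(4 - 3) = 0.045500

P(1.7) = (-3)×L_0(1.7) + (-1)×L_1(1.7) + (-13)×L_2(1.7) + 18×L_3(1.7)
P(1.7) = 2.463500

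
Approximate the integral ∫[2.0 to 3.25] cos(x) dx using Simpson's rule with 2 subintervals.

f(x) = cos(x)
a = 2.0, b = 3.25, n = 2
h = (b - a)/n = 0.625000

Simpson's rule: (h/3)[f(x₀) + 4f(x₁) + 2f(x₂) + ... + f(xₙ)]

x_0 = 2.0000, f(x_0) = -0.416147, coefficient = 1
x_1 = 2.6250, f(x_1) = -0.869507, coefficient = 4
x_2 = 3.2500, f(x_2) = -0.994130, coefficient = 1

I ≈ (0.625000/3) × -4.888305 = -1.018397
Exact value: -1.017493
Error: 0.000904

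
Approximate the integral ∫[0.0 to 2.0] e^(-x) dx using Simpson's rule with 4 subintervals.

f(x) = e^(-x)
a = 0.0, b = 2.0, n = 4
h = (b - a)/n = 0.500000

Simpson's rule: (h/3)[f(x₀) + 4f(x₁) + 2f(x₂) + ... + f(xₙ)]

x_0 = 0.0000, f(x_0) = 1.000000, coefficient = 1
x_1 = 0.5000, f(x_1) = 0.606531, coefficient = 4
x_2 = 1.0000, f(x_2) = 0.367879, coefficient = 2
x_3 = 1.5000, f(x_3) = 0.223130, coefficient = 4
x_4 = 2.0000, f(x_4) = 0.135335, coefficient = 1

I ≈ (0.500000/3) × 5.189737 = 0.864956
Exact value: 0.864665
Error: 0.000292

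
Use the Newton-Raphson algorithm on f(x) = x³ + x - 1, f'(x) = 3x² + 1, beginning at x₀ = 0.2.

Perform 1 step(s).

f(x) = x³ + x - 1
f'(x) = 3x² + 1
x₀ = 0.2

Newton-Raphson formula: x_{n+1} = x_n - f(x_n)/f'(x_n)

Iteration 1:
  f(0.200000) = -0.792000
  f'(0.200000) = 1.120000
  x_1 = 0.200000 - (-0.792000)/1.120000 = 0.907143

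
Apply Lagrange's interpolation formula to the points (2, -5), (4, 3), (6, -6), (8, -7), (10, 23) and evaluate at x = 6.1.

Lagrange interpolation formula:
P(x) = Σ yᵢ × Lᵢ(x)
where Lᵢ(x) = Π_{j≠i} (x - xⱼ)/(xᵢ - xⱼ)

L_0(6.1) = (6.1 - 4)/(2 - 4) × (6.1 - 6)/(2 - 6) × (6.1 - 8)/(2 - 8) × (6.1 - 10)/(2 - 10) = 0.004052
L_1(6.1) = (6.1 - 2)/(4 - 2) × (6.1 - 6)/(4 - 6) × (6.1 - 8)/(4 - 8) × (6.1 - 10)/(4 - 10) = -0.031647
L_2(6.1) = (6.1 - 2)/(6 - 2) × (6.1 - 4)/(6 - 4) × (6.1 - 8)/(6 - 8) × (6.1 - 10)/(6 - 10) = 0.996877
L_3(6.1) = (6.1 - 2)/(8 - 2) × (6.1 - 4)/(8 - 4) × (6.1 - 6)/(8 - 6) × (6.1 - 10)/(8 - 10) = 0.034978
L_4(6.1) = (6.1 - 2)/(10 - 2) × (6.1 - 4)/(10 - 4) × (6.1 - 6)/(10 - 6) × (6.1 - 8)/(10 - 8) = -0.004260

P(6.1) = (-5)×L_0(6.1) + 3×L_1(6.1) + (-6)×L_2(6.1) + (-7)×L_3(6.1) + 23×L_4(6.1)
P(6.1) = -6.439292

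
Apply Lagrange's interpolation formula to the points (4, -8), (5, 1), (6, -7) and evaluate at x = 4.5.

Lagrange interpolation formula:
P(x) = Σ yᵢ × Lᵢ(x)
where Lᵢ(x) = Π_{j≠i} (x - xⱼ)/(xᵢ - xⱼ)

L_0(4.5) = (4.5 - 5)/(4 - 5) × (4.5 - 6)/(4 - 6) = 0.375000
L_1(4.5) = (4.5 - 4)/(5 - 4) × (4.5 - 6)/(5 - 6) = 0.750000
L_2(4.5) = (4.5 - 4)/(6 - 4) × (4.5 - 5)/(6 - 5) = -0.125000

P(4.5) = (-8)×L_0(4.5) + 1×L_1(4.5) + (-7)×L_2(4.5)
P(4.5) = -1.375000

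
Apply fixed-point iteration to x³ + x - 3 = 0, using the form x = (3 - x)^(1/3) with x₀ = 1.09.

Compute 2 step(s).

Equation: x³ + x - 3 = 0
Fixed-point form: x = (3 - x)^(1/3)
x₀ = 1.09

x_1 = g(1.090000) = 1.240731
x_2 = g(1.240731) = 1.207195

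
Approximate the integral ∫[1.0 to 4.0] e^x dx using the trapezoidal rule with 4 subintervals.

f(x) = e^x
a = 1.0, b = 4.0, n = 4
h = (b - a)/n = 0.750000

Trapezoidal rule: (h/2)[f(x₀) + 2f(x₁) + 2f(x₂) + ... + f(xₙ)]

x_0 = 1.0000, f(x_0) = 2.718282, coefficient = 1
x_1 = 1.7500, f(x_1) = 5.754603, coefficient = 2
x_2 = 2.5000, f(x_2) = 12.182494, coefficient = 2
x_3 = 3.2500, f(x_3) = 25.790340, coefficient = 2
x_4 = 4.0000, f(x_4) = 54.598150, coefficient = 1

I ≈ (0.750000/2) × 144.771305 = 54.289239
Exact value: 51.879868
Error: 2.409371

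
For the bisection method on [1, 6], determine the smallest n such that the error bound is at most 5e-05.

We need (b-a)/2^n ≤ 5e-05
(6 - 1)/2^n ≤ 5e-05
5/2^n ≤ 5e-05
2^n ≥ 100000
n ≥ log₂(100000) = 16.61
n ≥ 17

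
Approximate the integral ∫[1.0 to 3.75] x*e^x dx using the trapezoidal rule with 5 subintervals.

f(x) = x*e^x
a = 1.0, b = 3.75, n = 5
h = (b - a)/n = 0.550000

Trapezoidal rule: (h/2)[f(x₀) + 2f(x₁) + 2f(x₂) + ... + f(xₙ)]

x_0 = 1.0000, f(x_0) = 2.718282, coefficient = 1
x_1 = 1.5500, f(x_1) = 7.302779, coefficient = 2
x_2 = 2.1000, f(x_2) = 17.148957, coefficient = 2
x_3 = 2.6500, f(x_3) = 37.508202, coefficient = 2
x_4 = 3.2000, f(x_4) = 78.504097, coefficient = 2
x_5 = 3.7500, f(x_5) = 159.454058, coefficient = 1

I ≈ (0.550000/2) × 443.100409 = 121.852612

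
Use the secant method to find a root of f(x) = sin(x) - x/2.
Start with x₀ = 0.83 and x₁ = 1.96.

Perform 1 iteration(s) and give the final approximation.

f(x) = sin(x) - x/2
x₀ = 0.83, x₁ = 1.96

Secant formula: x_{n+1} = x_n - f(x_n)(x_n - x_{n-1})/(f(x_n) - f(x_{n-1}))

Iteration 1:
  f(0.830000) = 0.322931
  f(1.960000) = -0.054788
  x_2 = 1.960000 - (-0.054788)×(1.960000 - 0.830000)/(-0.054788 - 0.322931)
       = 1.796093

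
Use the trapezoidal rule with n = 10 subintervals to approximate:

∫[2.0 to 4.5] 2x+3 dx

f(x) = 2x+3
a = 2.0, b = 4.5, n = 10
h = (b - a)/n = 0.250000

Trapezoidal rule: (h/2)[f(x₀) + 2f(x₁) + 2f(x₂) + ... + f(xₙ)]

x_0 = 2.0000, f(x_0) = 7.000000, coefficient = 1
x_1 = 2.2500, f(x_1) = 7.500000, coefficient = 2
x_2 = 2.5000, f(x_2) = 8.000000, coefficient = 2
x_3 = 2.7500, f(x_3) = 8.500000, coefficient = 2
x_4 = 3.0000, f(x_4) = 9.000000, coefficient = 2
x_5 = 3.2500, f(x_5) = 9.500000, coefficient = 2
x_6 = 3.5000, f(x_6) = 10.000000, coefficient = 2
x_7 = 3.7500, f(x_7) = 10.500000, coefficient = 2
x_8 = 4.0000, f(x_8) = 11.000000, coefficient = 2
x_9 = 4.2500, f(x_9) = 11.500000, coefficient = 2
x_10 = 4.5000, f(x_10) = 12.000000, coefficient = 1

I ≈ (0.250000/2) × 190.000000 = 23.750000
Exact value: 23.750000
Error: 0.000000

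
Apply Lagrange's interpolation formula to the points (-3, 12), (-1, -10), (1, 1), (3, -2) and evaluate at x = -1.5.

Lagrange interpolation formula:
P(x) = Σ yᵢ × Lᵢ(x)
where Lᵢ(x) = Π_{j≠i} (x - xⱼ)/(xᵢ - xⱼ)

L_0(-1.5) = (-1.5 - (-1))/(-3 - (-1)) × (-1.5 - 1)/(-3 - 1) × (-1.5 - 3)/(-3 - 3) = 0.117188
L_1(-1.5) = (-1.5 - (-3))/(-1 - (-3)) × (-1.5 - 1)/(-1 - 1) × (-1.5 - 3)/(-1 - 3) = 1.054688
L_2(-1.5) = (-1.5 - (-3))/(1 - (-3)) × (-1.5 - (-1))/(1 - (-1)) × (-1.5 - 3)/(1 - 3) = -0.210938
L_3(-1.5) = (-1.5 - (-3))/(3 - (-3)) × (-1.5 - (-1))/(3 - (-1)) × (-1.5 - 1)/(3 - 1) = 0.039062

P(-1.5) = 12×L_0(-1.5) + (-10)×L_1(-1.5) + 1×L_2(-1.5) + (-2)×L_3(-1.5)
P(-1.5) = -9.429688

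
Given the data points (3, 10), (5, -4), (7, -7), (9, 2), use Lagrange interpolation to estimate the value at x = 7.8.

Lagrange interpolation formula:
P(x) = Σ yᵢ × Lᵢ(x)
where Lᵢ(x) = Π_{j≠i} (x - xⱼ)/(xᵢ - xⱼ)

L_0(7.8) = (7.8 - 5)/(3 - 5) × (7.8 - 7)/(3 - 7) × (7.8 - 9)/(3 - 9) = 0.056000
L_1(7.8) = (7.8 - 3)/(5 - 3) × (7.8 - 7)/(5 - 7) × (7.8 - 9)/(5 - 9) = -0.288000
L_2(7.8) = (7.8 - 3)/(7 - 3) × (7.8 - 5)/(7 - 5) × (7.8 - 9)/(7 - 9) = 1.008000
L_3(7.8) = (7.8 - 3)/(9 - 3) × (7.8 - 5)/(9 - 5) × (7.8 - 7)/(9 - 7) = 0.224000

P(7.8) = 10×L_0(7.8) + (-4)×L_1(7.8) + (-7)×L_2(7.8) + 2×L_3(7.8)
P(7.8) = -4.896000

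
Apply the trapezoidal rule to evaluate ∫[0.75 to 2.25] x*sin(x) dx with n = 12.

f(x) = x*sin(x)
a = 0.75, b = 2.25, n = 12
h = (b - a)/n = 0.125000

Trapezoidal rule: (h/2)[f(x₀) + 2f(x₁) + 2f(x₂) + ... + f(xₙ)]

x_0 = 0.7500, f(x_0) = 0.511229, coefficient = 1
x_1 = 0.8750, f(x_1) = 0.671601, coefficient = 2
x_2 = 1.0000, f(x_2) = 0.841471, coefficient = 2
x_3 = 1.1250, f(x_3) = 1.015051, coefficient = 2
x_4 = 1.2500, f(x_4) = 1.186231, coefficient = 2
x_5 = 1.3750, f(x_5) = 1.348728, coefficient = 2
x_6 = 1.5000, f(x_6) = 1.496242, coefficient = 2
x_7 = 1.6250, f(x_7) = 1.622613, coefficient = 2
x_8 = 1.7500, f(x_8) = 1.721975, coefficient = 2
x_9 = 1.8750, f(x_9) = 1.788911, coefficient = 2
x_10 = 2.0000, f(x_10) = 1.818595, coefficient = 2
x_11 = 2.1250, f(x_11) = 1.806930, coefficient = 2
x_12 = 2.2500, f(x_12) = 1.750665, coefficient = 1

I ≈ (0.125000/2) × 32.898590 = 2.056162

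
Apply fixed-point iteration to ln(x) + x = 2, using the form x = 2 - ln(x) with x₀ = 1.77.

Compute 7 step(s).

Equation: ln(x) + x = 2
Fixed-point form: x = 2 - ln(x)
x₀ = 1.77

x_1 = g(1.770000) = 1.429020
x_2 = g(1.429020) = 1.643011
x_3 = g(1.643011) = 1.503470
x_4 = g(1.503470) = 1.592224
x_5 = g(1.592224) = 1.534868
x_6 = g(1.534868) = 1.571556
x_7 = g(1.571556) = 1.547934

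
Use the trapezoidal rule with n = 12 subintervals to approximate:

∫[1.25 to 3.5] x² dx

f(x) = x²
a = 1.25, b = 3.5, n = 12
h = (b - a)/n = 0.187500

Trapezoidal rule: (h/2)[f(x₀) + 2f(x₁) + 2f(x₂) + ... + f(xₙ)]

x_0 = 1.2500, f(x_0) = 1.562500, coefficient = 1
x_1 = 1.4375, f(x_1) = 2.066406, coefficient = 2
x_2 = 1.6250, f(x_2) = 2.640625, coefficient = 2
x_3 = 1.8125, f(x_3) = 3.285156, coefficient = 2
x_4 = 2.0000, f(x_4) = 4.000000, coefficient = 2
x_5 = 2.1875, f(x_5) = 4.785156, coefficient = 2
x_6 = 2.3750, f(x_6) = 5.640625, coefficient = 2
x_7 = 2.5625, f(x_7) = 6.566406, coefficient = 2
x_8 = 2.7500, f(x_8) = 7.562500, coefficient = 2
x_9 = 2.9375, f(x_9) = 8.628906, coefficient = 2
x_10 = 3.1250, f(x_10) = 9.765625, coefficient = 2
x_11 = 3.3125, f(x_11) = 10.972656, coefficient = 2
x_12 = 3.5000, f(x_12) = 12.250000, coefficient = 1

I ≈ (0.187500/2) × 145.640625 = 13.653809
Exact value: 13.640625
Error: 0.013184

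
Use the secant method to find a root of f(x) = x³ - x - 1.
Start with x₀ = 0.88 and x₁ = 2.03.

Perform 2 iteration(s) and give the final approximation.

f(x) = x³ - x - 1
x₀ = 0.88, x₁ = 2.03

Secant formula: x_{n+1} = x_n - f(x_n)(x_n - x_{n-1})/(f(x_n) - f(x_{n-1}))

Iteration 1:
  f(0.880000) = -1.198528
  f(2.030000) = 5.335427
  x_2 = 2.030000 - 5.335427×(2.030000 - 0.880000)/(5.335427 - (-1.198528))
       = 1.090945
Iteration 2:
  f(2.030000) = 5.335427
  f(1.090945) = -0.792544
  x_3 = 1.090945 - (-0.792544)×(1.090945 - 2.030000)/(-0.792544 - 5.335427)
       = 1.212395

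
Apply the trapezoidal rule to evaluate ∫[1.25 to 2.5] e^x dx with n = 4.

f(x) = e^x
a = 1.25, b = 2.5, n = 4
h = (b - a)/n = 0.312500

Trapezoidal rule: (h/2)[f(x₀) + 2f(x₁) + 2f(x₂) + ... + f(xₙ)]

x_0 = 1.2500, f(x_0) = 3.490343, coefficient = 1
x_1 = 1.5625, f(x_1) = 4.770733, coefficient = 2
x_2 = 1.8750, f(x_2) = 6.520819, coefficient = 2
x_3 = 2.1875, f(x_3) = 8.912903, coefficient = 2
x_4 = 2.5000, f(x_4) = 12.182494, coefficient = 1

I ≈ (0.312500/2) × 56.081747 = 8.762773
Exact value: 8.692151
Error: 0.070622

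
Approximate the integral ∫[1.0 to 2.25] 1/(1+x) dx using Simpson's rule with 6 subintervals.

f(x) = 1/(1+x)
a = 1.0, b = 2.25, n = 6
h = (b - a)/n = 0.208333

Simpson's rule: (h/3)[f(x₀) + 4f(x₁) + 2f(x₂) + ... + f(xₙ)]

x_0 = 1.0000, f(x_0) = 0.500000, coefficient = 1
x_1 = 1.2083, f(x_1) = 0.452830, coefficient = 4
x_2 = 1.4167, f(x_2) = 0.413793, coefficient = 2
x_3 = 1.6250, f(x_3) = 0.380952, coefficient = 4
x_4 = 1.8333, f(x_4) = 0.352941, coefficient = 2
x_5 = 2.0417, f(x_5) = 0.328767, coefficient = 4
x_6 = 2.2500, f(x_6) = 0.307692, coefficient = 1

I ≈ (0.208333/3) × 6.991360 = 0.485511
Exact value: 0.485508
Error: 0.000003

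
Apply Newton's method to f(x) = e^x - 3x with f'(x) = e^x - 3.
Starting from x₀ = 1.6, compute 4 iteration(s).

f(x) = e^x - 3x
f'(x) = e^x - 3
x₀ = 1.6

Newton-Raphson formula: x_{n+1} = x_n - f(x_n)/f'(x_n)

Iteration 1:
  f(1.600000) = 0.153032
  f'(1.600000) = 1.953032
  x_1 = 1.600000 - 0.153032/1.953032 = 1.521644
Iteration 2:
  f(1.521644) = 0.014816
  f'(1.521644) = 1.579747
  x_2 = 1.521644 - 0.014816/1.579747 = 1.512265
Iteration 3:
  f(1.512265) = 0.000201
  f'(1.512265) = 1.536996
  x_3 = 1.512265 - 0.000201/1.536996 = 1.512135
Iteration 4:
  f(1.512135) = 0.000000
  f'(1.512135) = 1.536404
  x_4 = 1.512135 - 0.000000/1.536404 = 1.512135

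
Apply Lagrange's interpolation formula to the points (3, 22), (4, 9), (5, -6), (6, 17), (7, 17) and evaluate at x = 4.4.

Lagrange interpolation formula:
P(x) = Σ yᵢ × Lᵢ(x)
where Lᵢ(x) = Π_{j≠i} (x - xⱼ)/(xᵢ - xⱼ)

L_0(4.4) = (4.4 - 4)/(3 - 4) × (4.4 - 5)/(3 - 5) × (4.4 - 6)/(3 - 6) × (4.4 - 7)/(3 - 7) = -0.041600
L_1(4.4) = (4.4 - 3)/(4 - 3) × (4.4 - 5)/(4 - 5) × (4.4 - 6)/(4 - 6) × (4.4 - 7)/(4 - 7) = 0.582400
L_2(4.4) = (4.4 - 3)/(5 - 3) × (4.4 - 4)/(5 - 4) × (4.4 - 6)/(5 - 6) × (4.4 - 7)/(5 - 7) = 0.582400
L_3(4.4) = (4.4 - 3)/(6 - 3) × (4.4 - 4)/(6 - 4) × (4.4 - 5)/(6 - 5) × (4.4 - 7)/(6 - 7) = -0.145600
L_4(4.4) = (4.4 - 3)/(7 - 3) × (4.4 - 4)/(7 - 4) × (4.4 - 5)/(7 - 5) × (4.4 - 6)/(7 - 6) = 0.022400

P(4.4) = 22×L_0(4.4) + 9×L_1(4.4) + (-6)×L_2(4.4) + 17×L_3(4.4) + 17×L_4(4.4)
P(4.4) = -1.262400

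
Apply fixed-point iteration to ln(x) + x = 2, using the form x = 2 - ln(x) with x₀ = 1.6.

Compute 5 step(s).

Equation: ln(x) + x = 2
Fixed-point form: x = 2 - ln(x)
x₀ = 1.6

x_1 = g(1.600000) = 1.529996
x_2 = g(1.529996) = 1.574735
x_3 = g(1.574735) = 1.545913
x_4 = g(1.545913) = 1.564385
x_5 = g(1.564385) = 1.552507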